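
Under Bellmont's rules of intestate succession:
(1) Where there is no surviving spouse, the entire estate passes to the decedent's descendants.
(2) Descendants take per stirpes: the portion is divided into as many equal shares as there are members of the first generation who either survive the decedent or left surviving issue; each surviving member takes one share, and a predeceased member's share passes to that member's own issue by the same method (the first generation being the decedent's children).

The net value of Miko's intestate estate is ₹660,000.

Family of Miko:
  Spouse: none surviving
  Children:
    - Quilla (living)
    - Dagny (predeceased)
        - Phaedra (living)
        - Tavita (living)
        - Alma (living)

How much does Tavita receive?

Tavita receives ₹110,000.

The entire ₹660,000 passes to the descendants.
That amount (₹660,000) is divided into 2 shares of ₹330,000: Quilla takes ₹330,000; Dagny's ₹330,000 share passes to Dagny's issue.
Dagny's share (₹330,000) is divided into 3 shares of ₹110,000: Phaedra, Tavita, and Alma each take ₹110,000.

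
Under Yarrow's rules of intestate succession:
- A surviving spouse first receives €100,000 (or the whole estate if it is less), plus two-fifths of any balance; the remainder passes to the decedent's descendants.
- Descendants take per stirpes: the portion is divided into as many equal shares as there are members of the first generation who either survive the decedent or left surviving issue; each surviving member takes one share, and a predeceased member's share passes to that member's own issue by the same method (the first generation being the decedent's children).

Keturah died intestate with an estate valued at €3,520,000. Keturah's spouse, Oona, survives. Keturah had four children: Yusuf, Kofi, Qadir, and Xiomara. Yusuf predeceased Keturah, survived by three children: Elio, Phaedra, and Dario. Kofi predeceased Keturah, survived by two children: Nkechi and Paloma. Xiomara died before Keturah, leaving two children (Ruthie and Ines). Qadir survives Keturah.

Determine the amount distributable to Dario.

Dario receives €171,000.

Oona first takes €100,000, leaving a balance of €3,420,000. Oona then takes two-fifths of the balance (€1,368,000), for a total of €1,468,000. The remaining €2,052,000 passes to the descendants.
The descendants' portion (€2,052,000) is divided into 4 shares of €513,000: Qadir takes €513,000; Yusuf's €513,000 share passes to Yusuf's issue; Kofi's €513,000 share passes to Kofi's issue; Xiomara's €513,000 share passes to Xiomara's issue.
Yusuf's share (€513,000) is divided into 3 shares of €171,000: Elio, Phaedra, and Dario each take €171,000.
Kofi's share (€513,000) is divided into 2 shares of €256,500: Nkechi and Paloma each take €256,500.
Xiomara's share (€513,000) is divided into 2 shares of €256,500: Ruthie and Ines each take €256,500.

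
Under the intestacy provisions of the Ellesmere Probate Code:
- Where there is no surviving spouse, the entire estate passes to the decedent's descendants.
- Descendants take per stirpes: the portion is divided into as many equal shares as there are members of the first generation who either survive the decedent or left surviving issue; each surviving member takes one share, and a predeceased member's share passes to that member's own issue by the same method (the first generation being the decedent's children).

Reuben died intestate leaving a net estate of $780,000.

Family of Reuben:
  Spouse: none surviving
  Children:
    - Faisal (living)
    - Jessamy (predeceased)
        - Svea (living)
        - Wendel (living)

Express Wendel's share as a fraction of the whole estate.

Wendel receives 1/4 of the estate.

The entire $780,000 passes to the descendants.
That amount ($780,000) is divided into 2 shares of $390,000: Faisal takes $390,000; Jessamy's $390,000 share passes to Jessamy's issue.
Jessamy's share ($390,000) is divided into 2 shares of $195,000: Svea and Wendel each take $195,000.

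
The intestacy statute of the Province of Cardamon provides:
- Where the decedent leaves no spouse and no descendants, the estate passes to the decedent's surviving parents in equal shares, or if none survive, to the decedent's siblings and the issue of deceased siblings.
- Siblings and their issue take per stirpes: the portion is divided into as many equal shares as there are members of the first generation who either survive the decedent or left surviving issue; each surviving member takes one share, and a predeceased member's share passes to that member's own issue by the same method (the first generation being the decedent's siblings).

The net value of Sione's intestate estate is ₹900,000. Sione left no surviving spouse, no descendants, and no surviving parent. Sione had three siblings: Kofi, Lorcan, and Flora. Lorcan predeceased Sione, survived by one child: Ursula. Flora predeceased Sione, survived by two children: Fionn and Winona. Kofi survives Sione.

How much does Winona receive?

The entire ₹900,000 passes to the siblings and their issue.
That amount (₹900,000) is divided into 3 shares of ₹300,000: Kofi takes ₹300,000; Lorcan's ₹300,000 share passes to Lorcan's issue; Flora's ₹300,000 share passes to Flora's issue.
Lorcan's share (₹300,000) passes entirely to Ursula.
Flora's share (₹300,000) is divided into 2 shares of ₹150,000: Fionn and Winona each take ₹150,000.

Winona receives ₹150,000.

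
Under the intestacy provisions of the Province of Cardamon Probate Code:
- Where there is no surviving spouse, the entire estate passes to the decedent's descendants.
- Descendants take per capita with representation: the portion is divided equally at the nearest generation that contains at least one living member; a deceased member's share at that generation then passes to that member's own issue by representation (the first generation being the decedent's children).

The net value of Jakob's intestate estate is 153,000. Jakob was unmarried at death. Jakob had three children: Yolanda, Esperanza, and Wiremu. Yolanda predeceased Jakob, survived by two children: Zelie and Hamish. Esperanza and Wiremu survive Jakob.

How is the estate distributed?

The entire 153,000 passes to the descendants.
That amount (153,000) is divided into 3 shares of 51,000: Esperanza and Wiremu each take 51,000; Yolanda's 51,000 share passes to Yolanda's issue.
Yolanda's share (51,000) is divided into 2 shares of 25,500: Zelie and Hamish each take 25,500.

Zelie: 25,500; Hamish: 25,500; Esperanza: 51,000; Wiremu: 51,000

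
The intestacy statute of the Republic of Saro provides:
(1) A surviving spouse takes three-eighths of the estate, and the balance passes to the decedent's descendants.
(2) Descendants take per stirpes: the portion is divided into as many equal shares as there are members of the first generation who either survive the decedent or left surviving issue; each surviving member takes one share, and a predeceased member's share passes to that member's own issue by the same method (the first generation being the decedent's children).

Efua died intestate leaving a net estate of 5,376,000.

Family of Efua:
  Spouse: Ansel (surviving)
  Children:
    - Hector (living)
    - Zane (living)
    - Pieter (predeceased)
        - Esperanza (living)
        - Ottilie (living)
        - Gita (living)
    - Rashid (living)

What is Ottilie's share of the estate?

Ottilie receives 280,000.

Ansel takes three-eighths of 5,376,000 = 2,016,000. The remaining 3,360,000 passes to the descendants.
The descendants' portion (3,360,000) is divided into 4 shares of 840,000: Hector, Zane, and Rashid each take 840,000; Pieter's 840,000 share passes to Pieter's issue.
Pieter's share (840,000) is divided into 3 shares of 280,000: Esperanza, Ottilie, and Gita each take 280,000.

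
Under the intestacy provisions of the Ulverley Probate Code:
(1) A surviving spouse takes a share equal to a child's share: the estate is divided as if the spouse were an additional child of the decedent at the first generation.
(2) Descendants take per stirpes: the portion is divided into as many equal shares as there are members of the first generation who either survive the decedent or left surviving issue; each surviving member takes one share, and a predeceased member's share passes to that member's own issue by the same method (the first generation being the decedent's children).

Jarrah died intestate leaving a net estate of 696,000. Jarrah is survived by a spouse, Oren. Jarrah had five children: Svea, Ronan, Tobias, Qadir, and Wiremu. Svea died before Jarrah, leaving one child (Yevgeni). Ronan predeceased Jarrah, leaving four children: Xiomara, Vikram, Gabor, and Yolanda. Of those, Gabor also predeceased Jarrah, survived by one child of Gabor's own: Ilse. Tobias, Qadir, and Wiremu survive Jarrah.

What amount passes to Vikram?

Vikram receives 29,000.

The spouse counts as an additional share at the children's level, so there are 6 primary shares of 116,000. Oren takes one such share (116,000).
The children's combined portion (580,000) is divided into 5 shares of 116,000: Tobias, Qadir, and Wiremu each take 116,000; Svea's 116,000 share passes to Svea's issue; Ronan's 116,000 share passes to Ronan's issue.
Svea's share (116,000) passes entirely to Yevgeni.
Ronan's share (116,000) is divided into 4 shares of 29,000: Xiomara, Vikram, and Yolanda each take 29,000; Gabor's 29,000 share passes to Gabor's issue.
Gabor's share (29,000) passes entirely to Ilse.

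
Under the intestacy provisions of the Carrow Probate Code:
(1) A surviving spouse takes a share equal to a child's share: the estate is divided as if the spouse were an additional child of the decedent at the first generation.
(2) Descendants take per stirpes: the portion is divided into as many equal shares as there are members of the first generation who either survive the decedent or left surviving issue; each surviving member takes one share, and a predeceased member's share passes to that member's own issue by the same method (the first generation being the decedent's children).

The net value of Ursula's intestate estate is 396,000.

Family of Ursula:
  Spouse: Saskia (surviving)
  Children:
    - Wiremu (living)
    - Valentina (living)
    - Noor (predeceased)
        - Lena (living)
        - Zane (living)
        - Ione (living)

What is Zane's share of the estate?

The spouse counts as an additional share at the children's level, so there are 4 primary shares of 99,000. Saskia takes one such share (99,000).
The children's combined portion (297,000) is divided into 3 shares of 99,000: Wiremu and Valentina each take 99,000; Noor's 99,000 share passes to Noor's issue.
Noor's share (99,000) is divided into 3 shares of 33,000: Lena, Zane, and Ione each take 33,000.

Zane receives 33,000.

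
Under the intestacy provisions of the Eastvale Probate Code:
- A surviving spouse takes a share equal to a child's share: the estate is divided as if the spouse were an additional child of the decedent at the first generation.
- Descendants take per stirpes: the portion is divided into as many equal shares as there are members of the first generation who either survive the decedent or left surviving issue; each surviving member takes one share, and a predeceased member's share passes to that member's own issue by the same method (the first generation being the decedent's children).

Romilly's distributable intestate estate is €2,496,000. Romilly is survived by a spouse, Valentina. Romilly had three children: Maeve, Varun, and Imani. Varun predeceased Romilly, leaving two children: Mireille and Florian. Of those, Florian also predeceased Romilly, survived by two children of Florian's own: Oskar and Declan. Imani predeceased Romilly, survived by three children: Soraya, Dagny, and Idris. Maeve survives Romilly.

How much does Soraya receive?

The spouse counts as an additional share at the children's level, so there are 4 primary shares of €624,000. Valentina takes one such share (€624,000).
The children's combined portion (€1,872,000) is divided into 3 shares of €624,000: Maeve takes €624,000; Varun's €624,000 share passes to Varun's issue; Imani's €624,000 share passes to Imani's issue.
Varun's share (€624,000) is divided into 2 shares of €312,000: Mireille takes €312,000; Florian's €312,000 share passes to Florian's issue.
Florian's share (€312,000) is divided into 2 shares of €156,000: Oskar and Declan each take €156,000.
Imani's share (€624,000) is divided into 3 shares of €208,000: Soraya, Dagny, and Idris each take €208,000.

Soraya receives €208,000.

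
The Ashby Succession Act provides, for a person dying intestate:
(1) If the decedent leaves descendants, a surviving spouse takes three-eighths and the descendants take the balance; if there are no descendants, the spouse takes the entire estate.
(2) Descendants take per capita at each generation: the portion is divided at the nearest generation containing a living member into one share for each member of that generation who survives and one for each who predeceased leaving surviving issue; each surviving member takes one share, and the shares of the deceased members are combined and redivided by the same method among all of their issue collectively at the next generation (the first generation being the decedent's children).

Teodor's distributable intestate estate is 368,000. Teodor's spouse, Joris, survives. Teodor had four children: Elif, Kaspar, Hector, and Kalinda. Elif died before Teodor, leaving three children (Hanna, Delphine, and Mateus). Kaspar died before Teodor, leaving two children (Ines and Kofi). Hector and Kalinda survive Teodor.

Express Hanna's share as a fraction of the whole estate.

Joris takes three-eighths of 368,000 = 138,000. The remaining 230,000 passes to the descendants.
The descendants' portion (230,000) is divided at the children's generation into 4 shares of 57,500. Hector and Kalinda each take 57,500. The 2 shares of the deceased (Elif and Kaspar) are combined into a pool of 115,000.
That pool (115,000) is divided at the grandchildren's generation equally among Hanna, Delphine, Mateus, Ines, and Kofi: 23,000 each.

Hanna receives 1/16 of the estate.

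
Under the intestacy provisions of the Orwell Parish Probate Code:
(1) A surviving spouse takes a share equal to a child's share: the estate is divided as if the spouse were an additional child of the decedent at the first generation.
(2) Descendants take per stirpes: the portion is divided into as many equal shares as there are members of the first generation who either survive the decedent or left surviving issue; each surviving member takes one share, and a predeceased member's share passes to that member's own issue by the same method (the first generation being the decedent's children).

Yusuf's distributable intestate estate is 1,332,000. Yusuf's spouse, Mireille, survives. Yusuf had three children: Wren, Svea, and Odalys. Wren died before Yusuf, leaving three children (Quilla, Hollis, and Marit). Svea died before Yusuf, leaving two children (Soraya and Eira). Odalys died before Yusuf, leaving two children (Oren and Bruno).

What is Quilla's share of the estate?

The spouse counts as an additional share at the children's level, so there are 4 primary shares of 333,000. Mireille takes one such share (333,000).
The children's combined portion (999,000) is divided into 3 shares of 333,000: Wren's 333,000 share passes to Wren's issue; Svea's 333,000 share passes to Svea's issue; Odalys's 333,000 share passes to Odalys's issue.
Wren's share (333,000) is divided into 3 shares of 111,000: Quilla, Hollis, and Marit each take 111,000.
Svea's share (333,000) is divided into 2 shares of 166,500: Soraya and Eira each take 166,500.
Odalys's share (333,000) is divided into 2 shares of 166,500: Oren and Bruno each take 166,500.

Quilla receives 111,000.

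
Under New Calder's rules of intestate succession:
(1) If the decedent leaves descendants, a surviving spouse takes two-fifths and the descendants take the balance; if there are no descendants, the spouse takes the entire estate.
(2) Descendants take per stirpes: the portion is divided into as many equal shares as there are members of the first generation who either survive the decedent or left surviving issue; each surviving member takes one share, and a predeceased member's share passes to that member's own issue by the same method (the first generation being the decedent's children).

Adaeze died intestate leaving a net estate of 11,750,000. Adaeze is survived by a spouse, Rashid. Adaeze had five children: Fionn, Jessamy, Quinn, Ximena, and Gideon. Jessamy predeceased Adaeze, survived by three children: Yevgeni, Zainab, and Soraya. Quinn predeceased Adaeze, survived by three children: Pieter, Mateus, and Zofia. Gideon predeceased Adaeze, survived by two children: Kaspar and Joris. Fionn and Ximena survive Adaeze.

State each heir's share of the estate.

Rashid: 4,700,000; Fionn: 1,410,000; Yevgeni: 470,000; Zainab: 470,000; Soraya: 470,000; Pieter: 470,000; Mateus: 470,000; Zofia: 470,000; Ximena: 1,410,000; Kaspar: 705,000; Joris: 705,000

Rashid takes two-fifths of 11,750,000 = 4,700,000. The remaining 7,050,000 passes to the descendants.
The descendants' portion (7,050,000) is divided into 5 shares of 1,410,000: Fionn and Ximena each take 1,410,000; Jessamy's 1,410,000 share passes to Jessamy's issue; Quinn's 1,410,000 share passes to Quinn's issue; Gideon's 1,410,000 share passes to Gideon's issue.
Jessamy's share (1,410,000) is divided into 3 shares of 470,000: Yevgeni, Zainab, and Soraya each take 470,000.
Quinn's share (1,410,000) is divided into 3 shares of 470,000: Pieter, Mateus, and Zofia each take 470,000.
Gideon's share (1,410,000) is divided into 2 shares of 705,000: Kaspar and Joris each take 705,000.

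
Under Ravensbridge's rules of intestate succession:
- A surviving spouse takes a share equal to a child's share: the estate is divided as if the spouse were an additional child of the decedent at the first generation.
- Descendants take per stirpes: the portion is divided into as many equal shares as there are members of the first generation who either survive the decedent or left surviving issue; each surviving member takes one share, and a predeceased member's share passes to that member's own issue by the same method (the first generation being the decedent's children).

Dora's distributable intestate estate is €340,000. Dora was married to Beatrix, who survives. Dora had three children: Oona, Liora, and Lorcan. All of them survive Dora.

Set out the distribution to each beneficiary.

Beatrix: €85,000; Oona: €85,000; Liora: €85,000; Lorcan: €85,000

The spouse counts as an additional share at the children's level, so there are 4 primary shares of €85,000. Beatrix takes one such share (€85,000).
The children's combined portion (€255,000) is divided into 3 shares of €85,000: Oona, Liora, and Lorcan each take €85,000.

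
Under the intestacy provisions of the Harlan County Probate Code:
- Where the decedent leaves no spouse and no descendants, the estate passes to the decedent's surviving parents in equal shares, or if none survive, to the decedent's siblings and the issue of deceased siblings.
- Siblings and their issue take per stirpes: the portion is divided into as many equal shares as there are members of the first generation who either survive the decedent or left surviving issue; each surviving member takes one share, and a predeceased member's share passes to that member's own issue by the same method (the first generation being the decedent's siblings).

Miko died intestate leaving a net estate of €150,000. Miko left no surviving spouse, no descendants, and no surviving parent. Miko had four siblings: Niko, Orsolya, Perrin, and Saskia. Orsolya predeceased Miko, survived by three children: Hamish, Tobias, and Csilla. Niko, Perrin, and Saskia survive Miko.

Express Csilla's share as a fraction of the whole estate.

The entire €150,000 passes to the siblings and their issue.
That amount (€150,000) is divided into 4 shares of €37,500: Niko, Perrin, and Saskia each take €37,500; Orsolya's €37,500 share passes to Orsolya's issue.
Orsolya's share (€37,500) is divided into 3 shares of €12,500: Hamish, Tobias, and Csilla each take €12,500.

Csilla receives 1/12 of the estate.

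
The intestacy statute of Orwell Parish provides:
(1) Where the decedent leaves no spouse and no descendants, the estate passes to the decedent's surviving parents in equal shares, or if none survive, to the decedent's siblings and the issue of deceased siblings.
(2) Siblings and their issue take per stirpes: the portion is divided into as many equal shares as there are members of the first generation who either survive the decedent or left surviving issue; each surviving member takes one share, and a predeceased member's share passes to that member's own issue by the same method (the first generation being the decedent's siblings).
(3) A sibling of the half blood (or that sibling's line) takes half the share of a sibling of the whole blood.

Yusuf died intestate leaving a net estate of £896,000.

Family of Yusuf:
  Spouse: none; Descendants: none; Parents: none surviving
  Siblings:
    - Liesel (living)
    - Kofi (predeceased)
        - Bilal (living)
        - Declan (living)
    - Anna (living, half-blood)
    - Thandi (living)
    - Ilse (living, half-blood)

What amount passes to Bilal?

Bilal receives £112,000.

The entire £896,000 passes to the siblings and their issue.
Counting each half-blood sibling's line as half a unit, there are 4 units in £896,000, so one unit is £224,000. Whole-blood lines (Liesel, Kofi, and Thandi) take £224,000 each; half-blood lines (Anna and Ilse) take £112,000 each.
Kofi's share (£224,000) is divided into 2 shares of £112,000: Bilal and Declan each take £112,000.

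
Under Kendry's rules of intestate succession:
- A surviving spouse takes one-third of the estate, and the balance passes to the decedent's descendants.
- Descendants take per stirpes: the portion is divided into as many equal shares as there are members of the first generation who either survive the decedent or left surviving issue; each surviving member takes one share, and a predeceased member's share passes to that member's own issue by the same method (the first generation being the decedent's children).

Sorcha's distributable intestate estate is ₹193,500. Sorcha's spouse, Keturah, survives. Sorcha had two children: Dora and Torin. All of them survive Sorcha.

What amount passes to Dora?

Keturah takes one-third of ₹193,500 = ₹64,500. The remaining ₹129,000 passes to the descendants.
The descendants' portion (₹129,000) is divided into 2 shares of ₹64,500: Dora and Torin each take ₹64,500.

Dora receives ₹64,500.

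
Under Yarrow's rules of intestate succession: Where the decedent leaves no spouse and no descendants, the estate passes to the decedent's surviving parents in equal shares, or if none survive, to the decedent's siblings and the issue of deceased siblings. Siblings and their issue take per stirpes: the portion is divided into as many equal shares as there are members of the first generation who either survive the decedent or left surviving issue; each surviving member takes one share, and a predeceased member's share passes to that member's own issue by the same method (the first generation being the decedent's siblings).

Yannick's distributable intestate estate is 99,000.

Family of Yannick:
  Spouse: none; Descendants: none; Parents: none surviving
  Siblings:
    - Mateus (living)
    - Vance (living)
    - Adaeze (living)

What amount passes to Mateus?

Mateus receives 33,000.

The entire 99,000 passes to the siblings and their issue.
That amount (99,000) is divided into 3 shares of 33,000: Mateus, Vance, and Adaeze each take 33,000.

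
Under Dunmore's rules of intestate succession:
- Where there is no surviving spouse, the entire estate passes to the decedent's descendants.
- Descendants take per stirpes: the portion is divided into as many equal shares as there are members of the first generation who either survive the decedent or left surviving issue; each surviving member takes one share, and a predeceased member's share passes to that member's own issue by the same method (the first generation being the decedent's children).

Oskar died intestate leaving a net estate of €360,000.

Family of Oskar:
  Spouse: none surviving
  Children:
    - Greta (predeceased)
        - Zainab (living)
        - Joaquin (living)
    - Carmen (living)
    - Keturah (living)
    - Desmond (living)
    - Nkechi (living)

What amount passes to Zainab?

The entire €360,000 passes to the descendants.
That amount (€360,000) is divided into 5 shares of €72,000: Carmen, Keturah, Desmond, and Nkechi each take €72,000; Greta's €72,000 share passes to Greta's issue.
Greta's share (€72,000) is divided into 2 shares of €36,000: Zainab and Joaquin each take €36,000.

Zainab receives €36,000.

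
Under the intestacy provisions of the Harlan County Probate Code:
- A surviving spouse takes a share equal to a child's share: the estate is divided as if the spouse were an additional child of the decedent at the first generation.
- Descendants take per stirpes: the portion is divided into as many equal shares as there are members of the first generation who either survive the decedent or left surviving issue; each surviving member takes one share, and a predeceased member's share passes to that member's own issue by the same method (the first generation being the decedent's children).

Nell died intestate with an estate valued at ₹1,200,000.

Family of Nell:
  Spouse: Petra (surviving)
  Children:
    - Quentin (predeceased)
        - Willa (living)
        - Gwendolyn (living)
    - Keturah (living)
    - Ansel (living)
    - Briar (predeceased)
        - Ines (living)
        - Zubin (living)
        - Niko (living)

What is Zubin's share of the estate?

The spouse counts as an additional share at the children's level, so there are 5 primary shares of ₹240,000. Petra takes one such share (₹240,000).
The children's combined portion (₹960,000) is divided into 4 shares of ₹240,000: Keturah and Ansel each take ₹240,000; Quentin's ₹240,000 share passes to Quentin's issue; Briar's ₹240,000 share passes to Briar's issue.
Quentin's share (₹240,000) is divided into 2 shares of ₹120,000: Willa and Gwendolyn each take ₹120,000.
Briar's share (₹240,000) is divided into 3 shares of ₹80,000: Ines, Zubin, and Niko each take ₹80,000.

Zubin receives ₹80,000.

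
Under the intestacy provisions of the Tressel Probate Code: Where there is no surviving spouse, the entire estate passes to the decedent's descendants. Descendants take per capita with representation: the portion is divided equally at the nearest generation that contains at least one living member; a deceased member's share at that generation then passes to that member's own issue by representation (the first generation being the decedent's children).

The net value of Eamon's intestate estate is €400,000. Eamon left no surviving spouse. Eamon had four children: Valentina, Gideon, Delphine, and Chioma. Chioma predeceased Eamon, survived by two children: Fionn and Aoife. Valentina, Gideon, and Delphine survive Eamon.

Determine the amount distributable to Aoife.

Aoife receives €50,000.

The entire €400,000 passes to the descendants.
That amount (€400,000) is divided into 4 shares of €100,000: Valentina, Gideon, and Delphine each take €100,000; Chioma's €100,000 share passes to Chioma's issue.
Chioma's share (€100,000) is divided into 2 shares of €50,000: Fionn and Aoife each take €50,000.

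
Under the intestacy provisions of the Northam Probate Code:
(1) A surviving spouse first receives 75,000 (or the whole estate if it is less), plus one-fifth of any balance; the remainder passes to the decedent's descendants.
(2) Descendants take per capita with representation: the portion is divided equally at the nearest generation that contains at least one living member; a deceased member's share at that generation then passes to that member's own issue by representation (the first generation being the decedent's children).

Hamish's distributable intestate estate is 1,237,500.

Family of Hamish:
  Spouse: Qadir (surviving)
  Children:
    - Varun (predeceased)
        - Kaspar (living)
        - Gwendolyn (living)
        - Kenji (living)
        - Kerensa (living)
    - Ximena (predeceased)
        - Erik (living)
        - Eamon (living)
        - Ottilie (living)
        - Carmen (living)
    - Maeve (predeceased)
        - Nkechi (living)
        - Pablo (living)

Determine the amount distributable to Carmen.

Carmen receives 93,000.

Qadir first takes 75,000, leaving a balance of 1,162,500. Qadir then takes one-fifth of the balance (232,500), for a total of 307,500. The remaining 930,000 passes to the descendants.
No child survives, so the initial division is made at the grandchildren's generation.
The descendants' portion (930,000) is divided into 10 shares of 93,000: Kaspar, Gwendolyn, Kenji, Kerensa, Erik, Eamon, Ottilie, Carmen, Nkechi, and Pablo each take 93,000.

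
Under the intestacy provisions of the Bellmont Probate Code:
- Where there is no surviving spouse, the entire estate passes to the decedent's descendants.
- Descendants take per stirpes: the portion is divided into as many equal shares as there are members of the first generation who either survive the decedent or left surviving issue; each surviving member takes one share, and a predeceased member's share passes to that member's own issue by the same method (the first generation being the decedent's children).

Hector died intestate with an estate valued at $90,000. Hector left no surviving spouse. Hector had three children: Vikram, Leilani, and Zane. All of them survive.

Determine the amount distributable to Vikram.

Vikram receives $30,000.

The entire $90,000 passes to the descendants.
That amount ($90,000) is divided into 3 shares of $30,000: Vikram, Leilani, and Zane each take $30,000.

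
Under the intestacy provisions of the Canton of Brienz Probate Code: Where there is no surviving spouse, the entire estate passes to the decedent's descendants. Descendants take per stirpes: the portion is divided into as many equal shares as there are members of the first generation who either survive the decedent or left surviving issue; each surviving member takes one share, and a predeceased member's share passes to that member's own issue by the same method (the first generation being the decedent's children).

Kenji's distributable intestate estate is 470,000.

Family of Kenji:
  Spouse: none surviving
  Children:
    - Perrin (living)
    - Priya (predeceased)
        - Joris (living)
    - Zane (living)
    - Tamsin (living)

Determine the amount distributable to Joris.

The entire 470,000 passes to the descendants.
That amount (470,000) is divided into 4 shares of 117,500: Perrin, Zane, and Tamsin each take 117,500; Priya's 117,500 share passes to Priya's issue.
Priya's share (117,500) passes entirely to Joris.

Joris receives 117,500.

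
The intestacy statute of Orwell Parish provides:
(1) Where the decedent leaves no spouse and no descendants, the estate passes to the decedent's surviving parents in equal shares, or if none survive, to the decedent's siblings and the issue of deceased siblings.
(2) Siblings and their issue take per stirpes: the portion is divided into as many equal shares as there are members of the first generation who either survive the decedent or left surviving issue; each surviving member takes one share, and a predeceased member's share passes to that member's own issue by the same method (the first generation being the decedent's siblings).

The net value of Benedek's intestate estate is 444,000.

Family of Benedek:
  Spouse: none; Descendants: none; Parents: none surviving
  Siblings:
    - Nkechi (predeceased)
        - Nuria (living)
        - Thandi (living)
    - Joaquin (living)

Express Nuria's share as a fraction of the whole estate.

The entire 444,000 passes to the siblings and their issue.
That amount (444,000) is divided into 2 shares of 222,000: Joaquin takes 222,000; Nkechi's 222,000 share passes to Nkechi's issue.
Nkechi's share (222,000) is divided into 2 shares of 111,000: Nuria and Thandi each take 111,000.

Nuria receives 1/4 of the estate.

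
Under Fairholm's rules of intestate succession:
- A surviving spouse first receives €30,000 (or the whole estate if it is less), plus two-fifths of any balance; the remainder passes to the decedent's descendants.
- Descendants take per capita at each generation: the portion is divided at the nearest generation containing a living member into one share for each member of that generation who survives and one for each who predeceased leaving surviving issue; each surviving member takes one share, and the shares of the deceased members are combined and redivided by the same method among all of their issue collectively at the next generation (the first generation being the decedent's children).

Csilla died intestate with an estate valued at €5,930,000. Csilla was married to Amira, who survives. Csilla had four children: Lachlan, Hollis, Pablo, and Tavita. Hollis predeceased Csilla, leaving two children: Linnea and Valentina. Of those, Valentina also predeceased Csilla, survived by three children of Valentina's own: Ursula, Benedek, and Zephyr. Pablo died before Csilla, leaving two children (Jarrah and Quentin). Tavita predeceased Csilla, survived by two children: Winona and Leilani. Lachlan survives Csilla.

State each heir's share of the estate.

Amira first takes €30,000, leaving a balance of €5,900,000. Amira then takes two-fifths of the balance (€2,360,000), for a total of €2,390,000. The remaining €3,540,000 passes to the descendants.
The descendants' portion (€3,540,000) is divided at the children's generation into 4 shares of €885,000. Lachlan takes €885,000. The 3 shares of the deceased (Hollis, Pablo, and Tavita) are combined into a pool of €2,655,000.
That pool (€2,655,000) is divided at the grandchildren's generation into 6 shares of €442,500. Linnea, Jarrah, Quentin, Winona, and Leilani each take €442,500. The remaining share for the deceased Valentina (€442,500) is carried to the next generation.
That pool (€442,500) is divided at the great-grandchildren's generation equally among Ursula, Benedek, and Zephyr: €147,500 each.

Amira: €2,390,000; Lachlan: €885,000; Linnea: €442,500; Ursula: €147,500; Benedek: €147,500; Zephyr: €147,500; Jarrah: €442,500; Quentin: €442,500; Winona: €442,500; Leilani: €442,500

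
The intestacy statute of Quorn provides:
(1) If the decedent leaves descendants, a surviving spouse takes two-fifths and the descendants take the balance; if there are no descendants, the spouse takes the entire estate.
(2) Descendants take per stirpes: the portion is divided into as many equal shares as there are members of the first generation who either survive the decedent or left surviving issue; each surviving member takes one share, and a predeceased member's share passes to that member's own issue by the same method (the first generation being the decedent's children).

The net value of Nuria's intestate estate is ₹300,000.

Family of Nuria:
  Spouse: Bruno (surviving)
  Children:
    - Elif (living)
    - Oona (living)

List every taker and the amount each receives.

Bruno: ₹120,000; Elif: ₹90,000; Oona: ₹90,000

Bruno takes two-fifths of ₹300,000 = ₹120,000. The remaining ₹180,000 passes to the descendants.
The descendants' portion (₹180,000) is divided into 2 shares of ₹90,000: Elif and Oona each take ₹90,000.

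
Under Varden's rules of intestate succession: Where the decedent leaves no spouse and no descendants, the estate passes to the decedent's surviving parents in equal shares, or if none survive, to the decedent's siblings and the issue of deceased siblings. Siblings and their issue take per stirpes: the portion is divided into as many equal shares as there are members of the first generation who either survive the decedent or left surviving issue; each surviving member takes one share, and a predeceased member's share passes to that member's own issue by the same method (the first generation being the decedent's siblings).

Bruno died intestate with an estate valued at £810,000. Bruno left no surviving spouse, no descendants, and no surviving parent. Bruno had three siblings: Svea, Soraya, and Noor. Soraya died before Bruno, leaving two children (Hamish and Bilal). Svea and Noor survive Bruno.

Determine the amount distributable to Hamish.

The entire £810,000 passes to the siblings and their issue.
That amount (£810,000) is divided into 3 shares of £270,000: Svea and Noor each take £270,000; Soraya's £270,000 share passes to Soraya's issue.
Soraya's share (£270,000) is divided into 2 shares of £135,000: Hamish and Bilal each take £135,000.

Hamish receives £135,000.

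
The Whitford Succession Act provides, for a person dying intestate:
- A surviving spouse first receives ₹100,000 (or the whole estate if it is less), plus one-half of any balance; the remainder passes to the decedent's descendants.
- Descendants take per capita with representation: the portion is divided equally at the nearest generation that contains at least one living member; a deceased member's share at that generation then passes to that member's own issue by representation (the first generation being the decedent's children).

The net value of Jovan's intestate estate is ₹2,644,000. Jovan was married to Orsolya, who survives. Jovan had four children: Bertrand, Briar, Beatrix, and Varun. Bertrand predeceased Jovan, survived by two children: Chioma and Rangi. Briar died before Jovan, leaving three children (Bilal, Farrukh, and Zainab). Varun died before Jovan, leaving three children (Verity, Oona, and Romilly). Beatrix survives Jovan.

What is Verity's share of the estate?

Verity receives ₹106,000.

Orsolya first takes ₹100,000, leaving a balance of ₹2,544,000. Orsolya then takes one-half of the balance (₹1,272,000), for a total of ₹1,372,000. The remaining ₹1,272,000 passes to the descendants.
The descendants' portion (₹1,272,000) is divided into 4 shares of ₹318,000: Beatrix takes ₹318,000; Bertrand's ₹318,000 share passes to Bertrand's issue; Briar's ₹318,000 share passes to Briar's issue; Varun's ₹318,000 share passes to Varun's issue.
Bertrand's share (₹318,000) is divided into 2 shares of ₹159,000: Chioma and Rangi each take ₹159,000.
Briar's share (₹318,000) is divided into 3 shares of ₹106,000: Bilal, Farrukh, and Zainab each take ₹106,000.
Varun's share (₹318,000) is divided into 3 shares of ₹106,000: Verity, Oona, and Romilly each take ₹106,000.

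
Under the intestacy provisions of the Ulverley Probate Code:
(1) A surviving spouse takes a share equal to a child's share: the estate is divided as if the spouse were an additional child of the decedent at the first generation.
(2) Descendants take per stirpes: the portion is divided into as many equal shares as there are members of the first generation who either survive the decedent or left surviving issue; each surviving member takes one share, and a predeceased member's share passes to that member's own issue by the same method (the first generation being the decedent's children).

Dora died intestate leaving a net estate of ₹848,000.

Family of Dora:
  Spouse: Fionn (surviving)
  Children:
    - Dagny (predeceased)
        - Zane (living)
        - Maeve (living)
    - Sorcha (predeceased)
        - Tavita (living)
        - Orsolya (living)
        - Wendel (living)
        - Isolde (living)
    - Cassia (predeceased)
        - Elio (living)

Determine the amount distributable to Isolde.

Isolde receives ₹53,000.

The spouse counts as an additional share at the children's level, so there are 4 primary shares of ₹212,000. Fionn takes one such share (₹212,000).
The children's combined portion (₹636,000) is divided into 3 shares of ₹212,000: Dagny's ₹212,000 share passes to Dagny's issue; Sorcha's ₹212,000 share passes to Sorcha's issue; Cassia's ₹212,000 share passes to Cassia's issue.
Dagny's share (₹212,000) is divided into 2 shares of ₹106,000: Zane and Maeve each take ₹106,000.
Sorcha's share (₹212,000) is divided into 4 shares of ₹53,000: Tavita, Orsolya, Wendel, and Isolde each take ₹53,000.
Cassia's share (₹212,000) passes entirely to Elio.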